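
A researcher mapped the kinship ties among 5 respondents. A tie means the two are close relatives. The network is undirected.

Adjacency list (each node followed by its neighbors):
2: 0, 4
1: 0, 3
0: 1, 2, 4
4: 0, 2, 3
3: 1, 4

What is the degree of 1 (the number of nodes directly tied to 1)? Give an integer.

2

1 is directly tied to 0 and 3. That is 2 neighbors, so the degree of 1 is 2.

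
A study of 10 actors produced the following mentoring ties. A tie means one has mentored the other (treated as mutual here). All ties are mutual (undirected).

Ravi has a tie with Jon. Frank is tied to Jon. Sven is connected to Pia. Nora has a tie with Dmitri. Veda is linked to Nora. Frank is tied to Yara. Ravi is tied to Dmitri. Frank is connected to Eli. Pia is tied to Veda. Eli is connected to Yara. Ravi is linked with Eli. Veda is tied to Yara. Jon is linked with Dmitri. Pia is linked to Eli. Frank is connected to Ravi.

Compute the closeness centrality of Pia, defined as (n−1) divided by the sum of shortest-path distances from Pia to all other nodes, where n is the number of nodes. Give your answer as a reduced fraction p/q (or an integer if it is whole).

9/17

Distances from Pia: Dmitri:3, Eli:1, Frank:2, Jon:3, Nora:2, Ravi:2, Sven:1, Veda:1, Yara:2. Sum = 17.
n = 10, so closeness = 9/17.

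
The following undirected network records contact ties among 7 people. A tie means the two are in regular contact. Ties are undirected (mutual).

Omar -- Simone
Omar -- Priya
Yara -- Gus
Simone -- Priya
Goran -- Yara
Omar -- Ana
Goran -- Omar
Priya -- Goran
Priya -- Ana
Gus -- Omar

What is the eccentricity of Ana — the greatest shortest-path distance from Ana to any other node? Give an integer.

Distances from Ana: Goran:2, Gus:2, Omar:1, Priya:1, Simone:2, Yara:3.
The largest is 3 (to Yara), so the eccentricity of Ana is 3.

3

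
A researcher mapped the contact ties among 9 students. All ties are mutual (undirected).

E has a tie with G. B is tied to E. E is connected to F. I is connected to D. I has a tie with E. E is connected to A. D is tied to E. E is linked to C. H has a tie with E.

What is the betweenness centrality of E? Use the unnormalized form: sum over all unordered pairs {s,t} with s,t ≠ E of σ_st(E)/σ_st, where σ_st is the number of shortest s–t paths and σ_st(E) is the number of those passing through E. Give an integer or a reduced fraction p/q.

27

Pairs whose geodesics pass through E — H–A: 1; H–C: 1; H–F: 1; H–G: 1; H–I: 1; H–B: 1; H–D: 1; A–C: 1; A–F: 1; A–G: 1; A–I: 1; A–B: 1; A–D: 1; C–F: 1 … (+13 more pairs).
All other pairs contribute 0.
Summing the contributions gives betweenness(E) = 27.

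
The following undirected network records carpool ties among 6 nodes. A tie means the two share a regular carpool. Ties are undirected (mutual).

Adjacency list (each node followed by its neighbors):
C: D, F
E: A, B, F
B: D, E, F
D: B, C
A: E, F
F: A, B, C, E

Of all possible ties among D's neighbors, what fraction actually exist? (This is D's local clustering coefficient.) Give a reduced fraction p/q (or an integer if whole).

0

D's neighbors: B and C (k = 2).
Possible neighbor pairs: C(2,2) = 1. Edges among them: none → e = 0.
Clustering(D) = 0/1.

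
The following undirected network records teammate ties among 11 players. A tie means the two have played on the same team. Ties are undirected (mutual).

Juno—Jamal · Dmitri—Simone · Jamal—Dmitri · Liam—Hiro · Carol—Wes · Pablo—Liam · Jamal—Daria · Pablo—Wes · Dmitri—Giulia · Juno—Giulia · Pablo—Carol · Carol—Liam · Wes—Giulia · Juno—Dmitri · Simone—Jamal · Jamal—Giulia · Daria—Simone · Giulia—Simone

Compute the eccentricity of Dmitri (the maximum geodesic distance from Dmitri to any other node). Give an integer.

Distances from Dmitri: Carol:3, Daria:2, Giulia:1, Hiro:5, Jamal:1, Juno:1, Liam:4, Pablo:3, Simone:1, Wes:2.
The largest is 5 (to Hiro), so the eccentricity of Dmitri is 5.

5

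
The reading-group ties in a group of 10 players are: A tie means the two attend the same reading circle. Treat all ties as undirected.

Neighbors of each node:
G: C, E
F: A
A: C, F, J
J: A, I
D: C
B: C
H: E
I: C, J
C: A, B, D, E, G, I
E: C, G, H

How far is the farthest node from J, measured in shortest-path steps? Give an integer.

4

Distances from J: A:1, B:3, C:2, D:3, E:3, F:2, G:3, H:4, I:1.
The largest is 4 (to H), so the eccentricity of J is 4.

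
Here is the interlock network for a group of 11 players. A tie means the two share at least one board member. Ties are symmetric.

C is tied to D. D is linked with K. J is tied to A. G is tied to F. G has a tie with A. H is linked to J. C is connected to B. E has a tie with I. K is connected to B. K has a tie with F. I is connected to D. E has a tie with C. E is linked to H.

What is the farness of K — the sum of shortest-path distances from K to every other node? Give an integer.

23

Distances from K: A:3, B:1, C:2, D:1, E:3, F:1, G:2, H:4, I:2, J:4.
Sum = 3 + 1 + 2 + 1 + 3 + 1 + 2 + 4 + 2 + 4 = 23.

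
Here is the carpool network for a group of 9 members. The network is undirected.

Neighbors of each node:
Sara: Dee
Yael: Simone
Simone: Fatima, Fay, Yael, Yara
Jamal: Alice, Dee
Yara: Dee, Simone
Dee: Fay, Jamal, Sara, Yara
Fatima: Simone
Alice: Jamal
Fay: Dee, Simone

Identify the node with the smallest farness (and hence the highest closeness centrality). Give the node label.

Farness (sum of distances to all others) for each node — Alice:26, Dee:14, Fatima:23, Fay:15, Jamal:19, Sara:21, Simone:16, Yael:23, Yara:15.
The smallest farness is 14, for Dee, so Dee has the highest closeness.

Dee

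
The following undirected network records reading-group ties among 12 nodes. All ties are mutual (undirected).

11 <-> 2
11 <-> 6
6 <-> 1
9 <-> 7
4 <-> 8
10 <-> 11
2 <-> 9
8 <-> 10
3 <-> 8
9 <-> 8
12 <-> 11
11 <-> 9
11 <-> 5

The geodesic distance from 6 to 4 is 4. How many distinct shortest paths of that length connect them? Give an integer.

2

The shortest distance is 4. The length-4 paths are: 6–11–9–8–4; 6–11–10–8–4.
That gives 2 distinct shortest paths.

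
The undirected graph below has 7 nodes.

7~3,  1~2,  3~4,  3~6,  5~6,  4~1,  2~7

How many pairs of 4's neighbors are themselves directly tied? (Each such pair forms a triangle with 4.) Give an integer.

4's neighbors are 1 and 3, but none of them are tied to each other, so no triangle contains 4.

0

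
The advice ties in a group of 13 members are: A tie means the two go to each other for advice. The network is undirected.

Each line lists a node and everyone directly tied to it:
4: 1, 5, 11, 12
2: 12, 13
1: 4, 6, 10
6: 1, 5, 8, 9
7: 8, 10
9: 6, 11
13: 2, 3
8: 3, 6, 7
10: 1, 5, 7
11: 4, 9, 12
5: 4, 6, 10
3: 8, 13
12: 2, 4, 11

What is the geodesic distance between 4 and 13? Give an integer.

One shortest route is 4 – 12 – 2 – 13, which uses 3 edges, and at distance 2 from 4 we only reach {2, 6, 9, 10}, which does not include 13. So d(4,13) = 3.

3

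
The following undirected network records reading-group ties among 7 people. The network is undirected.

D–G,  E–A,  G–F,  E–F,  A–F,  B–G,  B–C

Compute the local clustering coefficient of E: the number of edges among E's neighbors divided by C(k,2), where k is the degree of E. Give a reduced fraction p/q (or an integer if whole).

E's neighbors: A and F (k = 2).
Possible neighbor pairs: C(2,2) = 1. Edges among them: A–F → e = 1.
Clustering(E) = 1/1.

1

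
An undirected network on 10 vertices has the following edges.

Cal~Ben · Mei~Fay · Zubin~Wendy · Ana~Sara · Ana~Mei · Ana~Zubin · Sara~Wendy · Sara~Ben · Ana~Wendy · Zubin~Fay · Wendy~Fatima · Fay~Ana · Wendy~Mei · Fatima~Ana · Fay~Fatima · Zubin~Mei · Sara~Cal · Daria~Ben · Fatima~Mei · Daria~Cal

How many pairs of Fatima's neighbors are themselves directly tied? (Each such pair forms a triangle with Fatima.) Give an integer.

5

Fatima's neighbors: Ana, Fay, Mei, and Wendy.
Neighbor pairs that are themselves tied: Fatima–Ana–Fay; Fatima–Ana–Mei; Fatima–Ana–Wendy; Fatima–Fay–Mei; Fatima–Mei–Wendy. Each forms one triangle with Fatima, for 5 in total.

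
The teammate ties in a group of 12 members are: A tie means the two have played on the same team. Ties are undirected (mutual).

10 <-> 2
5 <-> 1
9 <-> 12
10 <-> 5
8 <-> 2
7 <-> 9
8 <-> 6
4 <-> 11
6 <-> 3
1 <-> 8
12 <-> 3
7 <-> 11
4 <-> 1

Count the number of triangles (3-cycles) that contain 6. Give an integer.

0

6's neighbors are 3 and 8, but none of them are tied to each other, so no triangle contains 6.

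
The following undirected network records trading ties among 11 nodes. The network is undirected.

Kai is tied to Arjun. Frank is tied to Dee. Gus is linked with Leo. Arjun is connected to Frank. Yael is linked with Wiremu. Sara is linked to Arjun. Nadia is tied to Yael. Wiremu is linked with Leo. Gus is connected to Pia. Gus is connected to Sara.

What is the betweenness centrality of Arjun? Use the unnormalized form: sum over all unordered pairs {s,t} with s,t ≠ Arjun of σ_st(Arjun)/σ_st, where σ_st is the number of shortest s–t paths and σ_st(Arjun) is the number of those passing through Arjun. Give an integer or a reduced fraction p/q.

Pairs whose geodesics pass through Arjun — Gus–Frank: 1; Gus–Dee: 1; Gus–Kai: 1; Frank–Pia: 1; Frank–Yael: 1; Frank–Nadia: 1; Frank–Sara: 1; Frank–Wiremu: 1; Frank–Kai: 1; Frank–Leo: 1; Pia–Dee: 1; Pia–Kai: 1; Yael–Dee: 1; Yael–Kai: 1 … (+9 more pairs).
All other pairs contribute 0.
Summing the contributions gives betweenness(Arjun) = 23.

23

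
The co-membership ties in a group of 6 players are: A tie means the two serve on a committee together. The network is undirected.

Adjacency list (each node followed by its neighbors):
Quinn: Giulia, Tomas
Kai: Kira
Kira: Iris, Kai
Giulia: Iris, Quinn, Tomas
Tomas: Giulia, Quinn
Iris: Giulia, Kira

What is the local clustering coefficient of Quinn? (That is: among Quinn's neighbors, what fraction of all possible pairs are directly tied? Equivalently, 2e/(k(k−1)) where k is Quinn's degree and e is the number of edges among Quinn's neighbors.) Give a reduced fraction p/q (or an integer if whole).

1

Quinn's neighbors: Giulia and Tomas (k = 2).
Possible neighbor pairs: C(2,2) = 1. Edges among them: Giulia–Tomas → e = 1.
Clustering(Quinn) = 1/1.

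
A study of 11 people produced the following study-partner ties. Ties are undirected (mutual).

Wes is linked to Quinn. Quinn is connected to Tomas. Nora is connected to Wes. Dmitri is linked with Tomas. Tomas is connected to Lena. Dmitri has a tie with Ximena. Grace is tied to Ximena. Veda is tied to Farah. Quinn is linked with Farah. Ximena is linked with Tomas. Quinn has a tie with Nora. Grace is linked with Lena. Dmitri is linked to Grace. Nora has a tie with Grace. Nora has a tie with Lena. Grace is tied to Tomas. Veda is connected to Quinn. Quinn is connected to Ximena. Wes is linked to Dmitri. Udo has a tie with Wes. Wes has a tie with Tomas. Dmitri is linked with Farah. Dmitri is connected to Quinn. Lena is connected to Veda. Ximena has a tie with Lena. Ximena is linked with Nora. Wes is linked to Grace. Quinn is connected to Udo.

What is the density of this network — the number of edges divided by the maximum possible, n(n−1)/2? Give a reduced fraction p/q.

28/55

There are 28 edges and 11 nodes, so the maximum possible is C(11,2) = 55.
Density = 28/55.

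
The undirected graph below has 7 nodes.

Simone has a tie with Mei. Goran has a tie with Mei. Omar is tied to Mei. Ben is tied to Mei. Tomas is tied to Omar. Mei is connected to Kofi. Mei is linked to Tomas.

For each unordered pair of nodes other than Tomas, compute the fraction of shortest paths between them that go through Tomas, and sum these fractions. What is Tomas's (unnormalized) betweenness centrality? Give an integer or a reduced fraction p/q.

0

No shortest path between any pair of other nodes passes through Tomas.
Summing the contributions gives betweenness(Tomas) = 0.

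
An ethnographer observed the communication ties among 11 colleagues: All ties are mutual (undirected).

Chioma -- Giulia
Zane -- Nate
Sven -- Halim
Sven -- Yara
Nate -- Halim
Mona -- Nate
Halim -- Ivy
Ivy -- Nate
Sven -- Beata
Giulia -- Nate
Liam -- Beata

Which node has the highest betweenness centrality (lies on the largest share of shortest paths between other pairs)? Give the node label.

Unnormalized betweenness of each node: Beata:9, Chioma:0, Giulia:9, Halim:24, Ivy:0, Liam:0, Mona:0, Nate:29, Sven:23, Yara:0, Zane:0.
Nate has the largest value, 29, making it the main broker — the node through which the most shortest paths run.

Nate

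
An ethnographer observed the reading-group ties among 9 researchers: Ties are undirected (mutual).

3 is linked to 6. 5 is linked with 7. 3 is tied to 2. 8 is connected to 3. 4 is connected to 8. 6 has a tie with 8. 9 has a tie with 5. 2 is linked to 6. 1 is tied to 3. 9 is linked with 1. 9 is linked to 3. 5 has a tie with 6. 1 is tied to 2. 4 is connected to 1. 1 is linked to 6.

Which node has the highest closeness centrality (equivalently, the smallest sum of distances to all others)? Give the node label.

Farness (sum of distances to all others) for each node — 1:12, 2:14, 3:12, 4:17, 5:14, 6:11, 7:21, 8:14, 9:13.
The smallest farness is 11, for 6, so 6 has the highest closeness.

6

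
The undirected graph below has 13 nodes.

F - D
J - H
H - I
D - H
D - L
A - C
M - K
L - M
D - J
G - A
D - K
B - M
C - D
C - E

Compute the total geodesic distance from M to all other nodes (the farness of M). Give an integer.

Distances from M: A:4, B:1, C:3, D:2, E:4, F:3, G:5, H:3, I:4, J:3, K:1, L:1.
Sum = 4 + 1 + 3 + 2 + 4 + 3 + 5 + 3 + 4 + 3 + 1 + 1 = 34.

34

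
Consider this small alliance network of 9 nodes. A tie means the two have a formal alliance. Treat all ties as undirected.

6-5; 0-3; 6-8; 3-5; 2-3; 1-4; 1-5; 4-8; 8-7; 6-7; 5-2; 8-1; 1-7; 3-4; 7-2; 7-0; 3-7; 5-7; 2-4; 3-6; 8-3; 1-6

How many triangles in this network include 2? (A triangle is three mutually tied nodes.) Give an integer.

4

2's neighbors: 3, 4, 5, and 7.
Neighbor pairs that are themselves tied: 2–3–4; 2–3–5; 2–3–7; 2–5–7. Each forms one triangle with 2, for 4 in total.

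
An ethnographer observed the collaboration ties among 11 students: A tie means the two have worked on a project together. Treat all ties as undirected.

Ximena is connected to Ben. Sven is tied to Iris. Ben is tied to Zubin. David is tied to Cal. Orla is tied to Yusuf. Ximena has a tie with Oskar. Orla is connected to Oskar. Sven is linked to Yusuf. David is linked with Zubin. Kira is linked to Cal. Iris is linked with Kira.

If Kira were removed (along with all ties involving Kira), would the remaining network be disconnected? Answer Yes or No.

No

Even without Kira, every remaining node can still reach every other (the residual graph is connected), so Kira is not a cut vertex.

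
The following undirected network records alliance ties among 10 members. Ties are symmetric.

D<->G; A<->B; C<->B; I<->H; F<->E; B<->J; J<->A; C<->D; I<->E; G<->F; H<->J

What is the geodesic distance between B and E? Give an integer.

4

One shortest route is B – J – H – I – E, which uses 4 edges, and at distance 3 from B we only reach {G, I}, which does not include E. So d(B,E) = 4.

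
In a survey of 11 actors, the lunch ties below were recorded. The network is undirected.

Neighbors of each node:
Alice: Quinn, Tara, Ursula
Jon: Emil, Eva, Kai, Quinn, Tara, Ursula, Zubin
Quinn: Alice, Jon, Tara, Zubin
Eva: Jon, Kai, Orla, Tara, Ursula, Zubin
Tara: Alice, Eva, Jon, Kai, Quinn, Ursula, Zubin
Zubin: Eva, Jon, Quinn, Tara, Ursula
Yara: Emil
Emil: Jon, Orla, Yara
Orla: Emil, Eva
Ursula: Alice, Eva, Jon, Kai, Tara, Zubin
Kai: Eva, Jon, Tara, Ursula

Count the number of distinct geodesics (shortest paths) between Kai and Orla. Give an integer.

The shortest distance is 2, and the only length-2 path is Kai–Eva–Orla. So there is exactly 1 shortest path.

1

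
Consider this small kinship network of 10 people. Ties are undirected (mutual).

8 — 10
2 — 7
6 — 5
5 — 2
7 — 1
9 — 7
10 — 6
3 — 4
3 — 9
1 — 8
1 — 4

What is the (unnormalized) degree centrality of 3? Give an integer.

3 is directly tied to 4 and 9. That is 2 neighbors, so the degree of 3 is 2.

2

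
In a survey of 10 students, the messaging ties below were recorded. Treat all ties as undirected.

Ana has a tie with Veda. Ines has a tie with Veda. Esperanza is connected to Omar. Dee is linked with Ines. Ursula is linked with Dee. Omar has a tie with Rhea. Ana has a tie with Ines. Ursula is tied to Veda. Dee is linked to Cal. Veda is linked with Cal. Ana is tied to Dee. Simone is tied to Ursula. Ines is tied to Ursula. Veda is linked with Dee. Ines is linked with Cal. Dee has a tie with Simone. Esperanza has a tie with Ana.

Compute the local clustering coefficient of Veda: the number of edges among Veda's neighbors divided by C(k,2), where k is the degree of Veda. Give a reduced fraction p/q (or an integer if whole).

7/10

Veda's neighbors: Ana, Cal, Dee, Ines, and Ursula (k = 5).
Possible neighbor pairs: C(5,2) = 10. Edges among them: Ana–Dee, Ana–Ines, Cal–Dee, Cal–Ines, Dee–Ines, Dee–Ursula, Ines–Ursula → e = 7.
Clustering(Veda) = 7/10.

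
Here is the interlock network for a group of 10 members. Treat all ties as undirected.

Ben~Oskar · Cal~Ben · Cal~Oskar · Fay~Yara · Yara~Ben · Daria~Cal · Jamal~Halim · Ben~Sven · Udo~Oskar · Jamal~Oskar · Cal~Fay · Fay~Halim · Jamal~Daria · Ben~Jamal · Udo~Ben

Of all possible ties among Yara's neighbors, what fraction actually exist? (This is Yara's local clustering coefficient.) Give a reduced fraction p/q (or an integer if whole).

0

Yara's neighbors: Ben and Fay (k = 2).
Possible neighbor pairs: C(2,2) = 1. Edges among them: none → e = 0.
Clustering(Yara) = 0/1.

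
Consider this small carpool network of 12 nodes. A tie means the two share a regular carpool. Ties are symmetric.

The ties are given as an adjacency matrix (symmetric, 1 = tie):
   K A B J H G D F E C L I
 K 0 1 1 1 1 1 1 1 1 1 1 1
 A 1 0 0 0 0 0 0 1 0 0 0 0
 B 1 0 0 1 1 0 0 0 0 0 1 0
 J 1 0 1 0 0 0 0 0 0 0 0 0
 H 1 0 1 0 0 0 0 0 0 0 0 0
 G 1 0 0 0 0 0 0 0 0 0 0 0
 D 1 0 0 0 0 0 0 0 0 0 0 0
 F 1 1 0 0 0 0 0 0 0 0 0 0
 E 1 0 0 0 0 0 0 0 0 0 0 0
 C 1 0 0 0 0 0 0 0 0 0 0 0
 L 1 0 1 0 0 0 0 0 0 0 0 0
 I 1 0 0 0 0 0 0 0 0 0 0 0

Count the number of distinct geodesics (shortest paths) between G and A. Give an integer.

The shortest distance is 2, and the only length-2 path is G–K–A. So there is exactly 1 shortest path.

1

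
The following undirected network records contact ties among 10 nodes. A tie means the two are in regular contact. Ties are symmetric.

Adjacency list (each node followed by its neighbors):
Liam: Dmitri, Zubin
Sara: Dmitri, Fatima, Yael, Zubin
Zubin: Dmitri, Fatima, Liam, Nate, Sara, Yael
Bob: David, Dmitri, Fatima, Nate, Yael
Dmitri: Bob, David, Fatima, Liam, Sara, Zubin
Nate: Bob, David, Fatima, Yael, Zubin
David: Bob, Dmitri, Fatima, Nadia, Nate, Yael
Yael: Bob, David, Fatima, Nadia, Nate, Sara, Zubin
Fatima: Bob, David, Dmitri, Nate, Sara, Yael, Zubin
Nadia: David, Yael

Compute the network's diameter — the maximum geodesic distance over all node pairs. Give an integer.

3

Eccentricity of each node (its greatest distance to any other): Bob:2, David:2, Dmitri:2, Fatima:2, Liam:3, Nadia:3, Nate:2, Sara:2, Yael:2, Zubin:2.
The maximum eccentricity is 3, realized for instance by the pair Liam–Nadia via Liam – Zubin – Yael – Nadia. So the diameter is 3.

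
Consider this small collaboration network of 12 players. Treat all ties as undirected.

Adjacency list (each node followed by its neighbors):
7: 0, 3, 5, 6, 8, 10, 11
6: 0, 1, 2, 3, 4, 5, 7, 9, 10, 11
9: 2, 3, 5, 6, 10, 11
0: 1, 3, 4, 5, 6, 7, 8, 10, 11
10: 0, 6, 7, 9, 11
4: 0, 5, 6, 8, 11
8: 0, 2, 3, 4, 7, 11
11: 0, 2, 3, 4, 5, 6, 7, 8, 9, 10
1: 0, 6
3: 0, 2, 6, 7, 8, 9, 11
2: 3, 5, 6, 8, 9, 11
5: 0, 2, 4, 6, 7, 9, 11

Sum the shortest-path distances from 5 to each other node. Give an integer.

Distances from 5: 0:1, 1:2, 2:1, 3:2, 4:1, 6:1, 7:1, 8:2, 9:1, 10:2, 11:1.
Sum = 1 + 2 + 1 + 2 + 1 + 1 + 1 + 2 + 1 + 2 + 1 = 15.

15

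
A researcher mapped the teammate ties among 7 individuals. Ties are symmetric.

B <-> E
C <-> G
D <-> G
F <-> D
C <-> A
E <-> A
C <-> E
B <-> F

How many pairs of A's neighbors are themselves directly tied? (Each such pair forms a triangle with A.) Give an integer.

A's neighbors: C and E.
Neighbor pairs that are themselves tied: A–C–E. Each forms one triangle with A, for 1 in total.

1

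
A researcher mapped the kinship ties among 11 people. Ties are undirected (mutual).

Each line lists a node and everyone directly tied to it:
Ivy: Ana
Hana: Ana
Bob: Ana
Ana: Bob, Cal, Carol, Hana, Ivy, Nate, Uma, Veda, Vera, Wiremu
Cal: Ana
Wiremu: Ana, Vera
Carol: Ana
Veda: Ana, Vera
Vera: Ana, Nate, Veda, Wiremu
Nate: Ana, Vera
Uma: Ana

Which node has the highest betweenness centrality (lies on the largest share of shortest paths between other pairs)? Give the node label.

Unnormalized betweenness of each node: Ana:81/2, Bob:0, Cal:0, Carol:0, Hana:0, Ivy:0, Nate:0, Uma:0, Veda:0, Vera:3/2, Wiremu:0.
Ana has the largest value, 81/2, making it the main broker — the node through which the most shortest paths run.

Ana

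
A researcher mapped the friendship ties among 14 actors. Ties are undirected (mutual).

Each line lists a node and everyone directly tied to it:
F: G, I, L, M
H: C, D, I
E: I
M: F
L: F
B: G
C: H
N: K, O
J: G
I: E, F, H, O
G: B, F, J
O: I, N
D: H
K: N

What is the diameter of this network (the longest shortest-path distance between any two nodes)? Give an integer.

Eccentricity of each node (its greatest distance to any other): B:6, C:5, D:5, E:4, F:4, G:5, H:4, I:3, J:6, K:6, L:5, M:5, N:5, O:4.
The maximum eccentricity is 6, realized for instance by the pair B–K via B – G – F – I – O – N – K. So the diameter is 6.

6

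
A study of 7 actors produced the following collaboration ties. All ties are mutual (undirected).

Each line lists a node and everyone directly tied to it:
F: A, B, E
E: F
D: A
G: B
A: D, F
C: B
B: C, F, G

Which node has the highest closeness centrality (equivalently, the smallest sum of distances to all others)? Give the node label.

F

Farness (sum of distances to all others) for each node — A:12, B:10, C:15, D:17, E:14, F:9, G:15.
The smallest farness is 9, for F, so F has the highest closeness.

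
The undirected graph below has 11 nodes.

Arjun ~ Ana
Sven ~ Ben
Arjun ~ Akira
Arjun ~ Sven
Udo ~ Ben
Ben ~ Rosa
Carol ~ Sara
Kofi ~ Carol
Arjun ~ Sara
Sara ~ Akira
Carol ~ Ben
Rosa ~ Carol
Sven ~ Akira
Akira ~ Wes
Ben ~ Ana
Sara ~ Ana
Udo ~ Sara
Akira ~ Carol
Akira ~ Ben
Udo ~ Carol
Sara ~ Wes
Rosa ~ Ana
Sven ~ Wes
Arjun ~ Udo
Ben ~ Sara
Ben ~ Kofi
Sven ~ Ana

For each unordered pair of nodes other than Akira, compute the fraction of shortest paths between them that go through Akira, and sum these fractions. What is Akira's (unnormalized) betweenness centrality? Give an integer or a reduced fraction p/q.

467/140

Pairs whose geodesics pass through Akira — Ben–Arjun: 1/5; Ben–Wes: 1/3; Carol–Arjun: 1/3; Carol–Sven: 1/2; Carol–Wes: 1/2; Kofi–Arjun: 2/8; Kofi–Wes: 2/5; Sara–Sven: 1/5; Rosa–Wes: 2/7; Arjun–Wes: 1/3.
All other pairs contribute 0.
Summing the contributions gives betweenness(Akira) = 467/140.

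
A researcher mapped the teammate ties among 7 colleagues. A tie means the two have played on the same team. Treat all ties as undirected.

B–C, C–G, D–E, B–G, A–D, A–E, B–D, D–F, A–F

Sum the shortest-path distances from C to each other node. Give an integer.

Distances from C: A:3, B:1, D:2, E:3, F:3, G:1.
Sum = 3 + 1 + 2 + 3 + 3 + 1 = 13.

13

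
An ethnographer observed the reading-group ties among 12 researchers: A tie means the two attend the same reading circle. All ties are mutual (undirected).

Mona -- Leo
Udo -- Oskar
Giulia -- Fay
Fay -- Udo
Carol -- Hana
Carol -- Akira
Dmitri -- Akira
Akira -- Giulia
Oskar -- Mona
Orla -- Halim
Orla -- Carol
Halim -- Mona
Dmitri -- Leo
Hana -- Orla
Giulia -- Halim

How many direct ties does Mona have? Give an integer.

Mona is directly tied to Halim, Leo, and Oskar. That is 3 neighbors, so the degree of Mona is 3.

3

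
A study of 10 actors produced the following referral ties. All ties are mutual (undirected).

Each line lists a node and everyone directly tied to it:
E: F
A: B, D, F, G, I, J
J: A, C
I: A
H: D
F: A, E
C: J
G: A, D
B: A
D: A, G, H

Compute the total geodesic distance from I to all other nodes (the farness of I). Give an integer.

20

Distances from I: A:1, B:2, C:3, D:2, E:3, F:2, G:2, H:3, J:2.
Sum = 1 + 2 + 3 + 2 + 3 + 2 + 2 + 3 + 2 = 20.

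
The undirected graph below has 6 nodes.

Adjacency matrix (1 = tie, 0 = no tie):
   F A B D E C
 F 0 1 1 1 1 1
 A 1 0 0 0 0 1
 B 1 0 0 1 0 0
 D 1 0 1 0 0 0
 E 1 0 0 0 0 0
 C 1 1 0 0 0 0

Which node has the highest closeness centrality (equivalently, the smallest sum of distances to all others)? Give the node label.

F

Farness (sum of distances to all others) for each node — A:8, B:8, C:8, D:8, E:9, F:5.
The smallest farness is 5, for F, so F has the highest closeness.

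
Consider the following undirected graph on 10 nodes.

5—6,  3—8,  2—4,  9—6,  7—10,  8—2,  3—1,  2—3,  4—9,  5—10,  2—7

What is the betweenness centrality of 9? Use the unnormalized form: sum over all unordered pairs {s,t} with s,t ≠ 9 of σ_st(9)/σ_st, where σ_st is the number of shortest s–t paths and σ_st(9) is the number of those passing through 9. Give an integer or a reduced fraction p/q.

Pairs whose geodesics pass through 9 — 4–6: 1; 4–5: 1; 2–6: 1; 8–6: 1; 6–1: 1; 6–3: 1.
All other pairs contribute 0.
Summing the contributions gives betweenness(9) = 6.

6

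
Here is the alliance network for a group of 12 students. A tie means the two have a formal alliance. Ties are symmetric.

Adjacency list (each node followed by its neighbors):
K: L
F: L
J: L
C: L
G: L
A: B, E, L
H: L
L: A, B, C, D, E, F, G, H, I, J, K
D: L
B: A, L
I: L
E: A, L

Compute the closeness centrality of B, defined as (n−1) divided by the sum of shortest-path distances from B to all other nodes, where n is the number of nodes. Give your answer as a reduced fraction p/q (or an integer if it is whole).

Distances from B: A:1, C:2, D:2, E:2, F:2, G:2, H:2, I:2, J:2, K:2, L:1. Sum = 20.
n = 12, so closeness = 11/20.

11/20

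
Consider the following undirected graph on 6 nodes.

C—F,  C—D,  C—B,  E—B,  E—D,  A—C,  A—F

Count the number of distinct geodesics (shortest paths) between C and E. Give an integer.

The shortest distance is 2. The length-2 paths are: C–B–E; C–D–E.
That gives 2 distinct shortest paths.

2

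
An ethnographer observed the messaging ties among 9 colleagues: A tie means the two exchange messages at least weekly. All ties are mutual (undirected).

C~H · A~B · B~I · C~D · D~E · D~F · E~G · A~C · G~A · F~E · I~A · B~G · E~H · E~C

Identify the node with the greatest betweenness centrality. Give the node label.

E

Unnormalized betweenness of each node: A:89/12, B:13/12, C:15/2, D:13/12, E:107/12, F:0, G:5, H:0, I:0.
E has the largest value, 107/12, making it the main broker — the node through which the most shortest paths run.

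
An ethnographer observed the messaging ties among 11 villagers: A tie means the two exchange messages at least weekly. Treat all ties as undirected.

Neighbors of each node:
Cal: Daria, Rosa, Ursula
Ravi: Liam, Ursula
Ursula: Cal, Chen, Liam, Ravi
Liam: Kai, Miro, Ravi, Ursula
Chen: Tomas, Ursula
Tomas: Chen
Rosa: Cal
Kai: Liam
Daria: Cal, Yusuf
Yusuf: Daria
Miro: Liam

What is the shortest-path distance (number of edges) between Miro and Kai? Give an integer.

2

One shortest route is Miro – Liam – Kai, which uses 2 edges, and Miro and Kai are not directly tied, so nothing shorter exists. So d(Miro,Kai) = 2.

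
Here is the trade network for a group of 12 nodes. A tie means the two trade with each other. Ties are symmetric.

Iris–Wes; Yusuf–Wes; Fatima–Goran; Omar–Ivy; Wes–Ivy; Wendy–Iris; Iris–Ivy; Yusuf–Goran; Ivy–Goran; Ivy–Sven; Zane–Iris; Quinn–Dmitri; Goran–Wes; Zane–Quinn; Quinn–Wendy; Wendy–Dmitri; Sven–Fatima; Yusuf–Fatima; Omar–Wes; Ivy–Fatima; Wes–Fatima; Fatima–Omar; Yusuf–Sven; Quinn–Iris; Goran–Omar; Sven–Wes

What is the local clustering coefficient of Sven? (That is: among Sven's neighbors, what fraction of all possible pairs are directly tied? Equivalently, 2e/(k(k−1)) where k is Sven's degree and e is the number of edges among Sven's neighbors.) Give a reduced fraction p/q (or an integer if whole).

Sven's neighbors: Fatima, Ivy, Wes, and Yusuf (k = 4).
Possible neighbor pairs: C(4,2) = 6. Edges among them: Fatima–Ivy, Fatima–Wes, Fatima–Yusuf, Ivy–Wes, Wes–Yusuf → e = 5.
Clustering(Sven) = 5/6.

5/6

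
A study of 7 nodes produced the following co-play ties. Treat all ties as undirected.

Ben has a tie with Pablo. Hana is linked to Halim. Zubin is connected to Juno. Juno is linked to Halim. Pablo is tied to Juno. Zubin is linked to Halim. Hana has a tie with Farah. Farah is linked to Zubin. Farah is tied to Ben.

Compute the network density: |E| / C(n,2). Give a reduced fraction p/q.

There are 9 edges and 7 nodes, so the maximum possible is C(7,2) = 21.
Density = 9/21 = 3/7.

3/7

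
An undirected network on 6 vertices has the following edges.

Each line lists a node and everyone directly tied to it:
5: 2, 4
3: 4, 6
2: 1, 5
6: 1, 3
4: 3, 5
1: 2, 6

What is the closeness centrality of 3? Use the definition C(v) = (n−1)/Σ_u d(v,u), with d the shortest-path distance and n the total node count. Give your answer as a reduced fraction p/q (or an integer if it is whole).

Distances from 3: 1:2, 2:3, 4:1, 5:2, 6:1. Sum = 9.
n = 6, so closeness = 5/9.

5/9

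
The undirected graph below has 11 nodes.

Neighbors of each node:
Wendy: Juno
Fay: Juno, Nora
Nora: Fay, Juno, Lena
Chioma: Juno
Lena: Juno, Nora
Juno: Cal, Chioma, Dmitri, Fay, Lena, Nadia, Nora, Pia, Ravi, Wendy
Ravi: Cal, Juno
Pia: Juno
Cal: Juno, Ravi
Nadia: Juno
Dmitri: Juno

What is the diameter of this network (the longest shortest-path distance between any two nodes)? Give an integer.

Eccentricity of each node (its greatest distance to any other): Cal:2, Chioma:2, Dmitri:2, Fay:2, Juno:1, Lena:2, Nadia:2, Nora:2, Pia:2, Ravi:2, Wendy:2.
The maximum eccentricity is 2, realized for instance by the pair Pia–Ravi via Pia – Juno – Ravi. So the diameter is 2.

2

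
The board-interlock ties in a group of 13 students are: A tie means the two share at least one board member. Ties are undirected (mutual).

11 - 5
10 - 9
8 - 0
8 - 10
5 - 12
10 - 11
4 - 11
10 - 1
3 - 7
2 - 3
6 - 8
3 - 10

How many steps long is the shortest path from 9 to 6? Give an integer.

3

One shortest route is 9 – 10 – 8 – 6, which uses 3 edges, and at distance 2 from 9 we only reach {1, 3, 8, 11}, which does not include 6. So d(9,6) = 3.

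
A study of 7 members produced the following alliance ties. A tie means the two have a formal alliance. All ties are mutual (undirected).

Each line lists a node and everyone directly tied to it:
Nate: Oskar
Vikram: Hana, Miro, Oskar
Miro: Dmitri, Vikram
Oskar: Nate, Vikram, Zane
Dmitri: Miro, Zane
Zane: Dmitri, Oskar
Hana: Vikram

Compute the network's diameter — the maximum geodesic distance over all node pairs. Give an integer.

3

Eccentricity of each node (its greatest distance to any other): Dmitri:3, Hana:3, Miro:3, Nate:3, Oskar:2, Vikram:2, Zane:3.
The maximum eccentricity is 3, realized for instance by the pair Miro–Nate via Miro – Vikram – Oskar – Nate. So the diameter is 3.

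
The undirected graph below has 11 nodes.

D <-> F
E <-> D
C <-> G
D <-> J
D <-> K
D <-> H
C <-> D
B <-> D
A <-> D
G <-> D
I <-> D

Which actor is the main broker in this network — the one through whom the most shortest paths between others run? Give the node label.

Unnormalized betweenness of each node: A:0, B:0, C:0, D:44, E:0, F:0, G:0, H:0, I:0, J:0, K:0.
D has the largest value, 44, making it the main broker — the node through which the most shortest paths run.

D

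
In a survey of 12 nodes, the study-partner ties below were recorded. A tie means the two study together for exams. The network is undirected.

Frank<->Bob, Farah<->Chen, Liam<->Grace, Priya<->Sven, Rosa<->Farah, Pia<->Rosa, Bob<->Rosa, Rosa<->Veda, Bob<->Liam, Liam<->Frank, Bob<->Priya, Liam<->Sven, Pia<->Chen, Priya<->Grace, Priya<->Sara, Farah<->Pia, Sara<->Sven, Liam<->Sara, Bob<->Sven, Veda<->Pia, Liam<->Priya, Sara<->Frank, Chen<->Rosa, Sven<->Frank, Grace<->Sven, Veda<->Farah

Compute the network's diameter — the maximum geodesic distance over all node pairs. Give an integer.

Eccentricity of each node (its greatest distance to any other): Bob:2, Chen:4, Farah:4, Frank:3, Grace:4, Liam:3, Pia:4, Priya:3, Rosa:3, Sara:4, Sven:3, Veda:4.
The maximum eccentricity is 4, realized for instance by the pair Farah–Sara via Farah – Rosa – Bob – Priya – Sara. So the diameter is 4.

4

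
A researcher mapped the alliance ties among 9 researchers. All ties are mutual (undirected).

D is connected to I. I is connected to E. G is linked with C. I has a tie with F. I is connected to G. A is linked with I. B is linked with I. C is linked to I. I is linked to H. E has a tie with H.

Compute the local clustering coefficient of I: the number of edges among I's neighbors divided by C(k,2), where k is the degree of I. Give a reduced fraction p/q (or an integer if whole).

I's neighbors: A, B, C, D, E, F, G, and H (k = 8).
Possible neighbor pairs: C(8,2) = 28. Edges among them: C–G, E–H → e = 2.
Clustering(I) = 2/28 = 1/14.

1/14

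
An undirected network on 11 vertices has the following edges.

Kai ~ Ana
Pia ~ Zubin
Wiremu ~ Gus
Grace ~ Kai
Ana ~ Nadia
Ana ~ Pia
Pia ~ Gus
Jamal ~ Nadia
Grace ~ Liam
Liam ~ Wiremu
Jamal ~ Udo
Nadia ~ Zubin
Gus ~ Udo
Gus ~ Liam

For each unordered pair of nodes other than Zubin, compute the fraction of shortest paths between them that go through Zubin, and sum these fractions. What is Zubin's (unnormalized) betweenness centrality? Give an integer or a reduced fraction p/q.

Pairs whose geodesics pass through Zubin — Pia–Jamal: 1/3; Pia–Nadia: 1/2; Liam–Nadia: 1/4; Wiremu–Nadia: 1/3; Gus–Nadia: 1/3.
All other pairs contribute 0.
Summing the contributions gives betweenness(Zubin) = 7/4.

7/4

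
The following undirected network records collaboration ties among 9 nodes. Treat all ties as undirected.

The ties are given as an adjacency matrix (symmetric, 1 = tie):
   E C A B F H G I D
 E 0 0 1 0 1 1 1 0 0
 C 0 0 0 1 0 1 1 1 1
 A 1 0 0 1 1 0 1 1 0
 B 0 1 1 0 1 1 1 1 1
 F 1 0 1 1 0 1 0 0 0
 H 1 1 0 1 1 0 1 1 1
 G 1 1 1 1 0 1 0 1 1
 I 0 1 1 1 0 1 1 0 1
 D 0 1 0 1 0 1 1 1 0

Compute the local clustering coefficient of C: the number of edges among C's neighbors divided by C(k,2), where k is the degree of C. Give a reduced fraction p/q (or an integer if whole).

1

C's neighbors: B, D, G, H, and I (k = 5).
Possible neighbor pairs: C(5,2) = 10. Edges among them: B–D, B–G, B–H, B–I, D–G, D–H, D–I, G–H, G–I, H–I → e = 10.
Clustering(C) = 10/10 = 1.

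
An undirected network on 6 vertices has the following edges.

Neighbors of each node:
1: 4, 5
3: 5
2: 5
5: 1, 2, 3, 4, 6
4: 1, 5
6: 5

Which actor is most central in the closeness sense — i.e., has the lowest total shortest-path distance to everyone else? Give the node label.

Farness (sum of distances to all others) for each node — 1:8, 2:9, 3:9, 4:8, 5:5, 6:9.
The smallest farness is 5, for 5, so 5 has the highest closeness.

5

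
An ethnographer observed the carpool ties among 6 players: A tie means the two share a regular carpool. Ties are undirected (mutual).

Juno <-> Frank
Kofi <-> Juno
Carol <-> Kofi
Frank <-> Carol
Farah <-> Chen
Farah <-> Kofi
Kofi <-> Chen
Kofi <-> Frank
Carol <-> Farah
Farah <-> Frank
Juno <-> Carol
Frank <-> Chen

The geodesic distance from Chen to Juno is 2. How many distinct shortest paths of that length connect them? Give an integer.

The shortest distance is 2. The length-2 paths are: Chen–Kofi–Juno; Chen–Frank–Juno.
That gives 2 distinct shortest paths.

2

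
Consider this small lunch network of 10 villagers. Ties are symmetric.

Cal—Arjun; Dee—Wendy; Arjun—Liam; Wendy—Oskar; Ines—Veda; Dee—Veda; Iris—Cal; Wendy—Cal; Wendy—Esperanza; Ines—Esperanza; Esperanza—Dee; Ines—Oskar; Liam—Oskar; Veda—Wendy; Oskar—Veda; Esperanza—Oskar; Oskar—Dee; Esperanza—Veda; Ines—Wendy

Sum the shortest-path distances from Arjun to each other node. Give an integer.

Distances from Arjun: Cal:1, Dee:3, Esperanza:3, Ines:3, Iris:2, Liam:1, Oskar:2, Veda:3, Wendy:2.
Sum = 1 + 3 + 3 + 3 + 2 + 1 + 2 + 3 + 2 = 20.

20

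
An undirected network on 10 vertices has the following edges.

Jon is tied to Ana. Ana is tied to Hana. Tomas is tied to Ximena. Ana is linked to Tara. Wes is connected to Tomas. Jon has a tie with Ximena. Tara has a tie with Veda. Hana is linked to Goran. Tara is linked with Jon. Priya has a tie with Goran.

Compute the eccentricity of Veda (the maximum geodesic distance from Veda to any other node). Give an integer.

5

Distances from Veda: Ana:2, Goran:4, Hana:3, Jon:2, Priya:5, Tara:1, Tomas:4, Wes:5, Ximena:3.
The largest is 5 (to Wes and Priya), so the eccentricity of Veda is 5.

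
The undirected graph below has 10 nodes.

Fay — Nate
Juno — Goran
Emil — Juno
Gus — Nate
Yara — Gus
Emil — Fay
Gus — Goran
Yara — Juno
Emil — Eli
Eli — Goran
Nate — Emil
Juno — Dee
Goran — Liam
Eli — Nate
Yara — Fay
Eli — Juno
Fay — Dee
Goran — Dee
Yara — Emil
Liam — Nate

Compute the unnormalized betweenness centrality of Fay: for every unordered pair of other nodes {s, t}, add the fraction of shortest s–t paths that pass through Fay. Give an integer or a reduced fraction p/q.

Pairs whose geodesics pass through Fay — Nate–Yara: 1/3; Nate–Dee: 1; Emil–Dee: 1/2; Liam–Yara: 1/5; Yara–Dee: 1/2.
All other pairs contribute 0.
Summing the contributions gives betweenness(Fay) = 38/15.

38/15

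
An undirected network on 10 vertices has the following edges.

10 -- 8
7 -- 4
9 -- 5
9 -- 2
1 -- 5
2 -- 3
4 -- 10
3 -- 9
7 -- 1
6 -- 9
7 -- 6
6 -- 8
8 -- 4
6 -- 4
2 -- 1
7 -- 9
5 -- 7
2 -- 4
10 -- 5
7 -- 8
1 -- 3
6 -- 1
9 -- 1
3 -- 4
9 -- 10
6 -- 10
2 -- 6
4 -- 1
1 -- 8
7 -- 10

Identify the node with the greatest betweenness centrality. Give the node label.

1

Unnormalized betweenness of each node: 1:4, 2:5/12, 3:1/6, 4:8/3, 5:1/6, 6:3/2, 7:3/2, 8:1/6, 9:37/12, 10:4/3.
1 has the largest value, 4, making it the main broker — the node through which the most shortest paths run.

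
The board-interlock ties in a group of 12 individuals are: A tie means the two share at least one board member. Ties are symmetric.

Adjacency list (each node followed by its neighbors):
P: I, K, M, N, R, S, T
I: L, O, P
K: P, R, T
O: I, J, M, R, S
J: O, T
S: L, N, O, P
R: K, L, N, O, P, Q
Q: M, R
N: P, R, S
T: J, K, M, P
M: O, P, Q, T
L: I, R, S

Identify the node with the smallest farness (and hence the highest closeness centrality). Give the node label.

P

Farness (sum of distances to all others) for each node — I:20, J:23, K:19, L:22, M:19, N:20, O:17, P:15, Q:23, R:16, S:19, T:19.
The smallest farness is 15, for P, so P has the highest closeness.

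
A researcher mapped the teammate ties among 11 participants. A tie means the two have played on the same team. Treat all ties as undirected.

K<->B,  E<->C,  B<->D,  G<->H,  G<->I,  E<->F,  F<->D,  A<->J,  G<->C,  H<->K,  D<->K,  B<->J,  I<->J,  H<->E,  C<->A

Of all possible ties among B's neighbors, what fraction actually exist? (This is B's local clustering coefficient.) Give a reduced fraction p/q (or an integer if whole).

1/3

B's neighbors: D, J, and K (k = 3).
Possible neighbor pairs: C(3,2) = 3. Edges among them: D–K → e = 1.
Clustering(B) = 1/3.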